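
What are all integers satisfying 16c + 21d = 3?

Step 1: Compute gcd(16, 21) = 1.
Since 1 divides 3, solutions exist.

Step 2: Find a particular solution using extended Euclidean algorithm.
We get c₀ = 12, d₀ = -9.
Check: 16*12 + 21*-9 = 3 = 3 ✓

Step 3: Write the general solution.
c = 12 + (21/1)t = 12 + 21t
d = -9 - (16/1)t = -9 - 16t
for any integer t.

c = 12 + 21t, d = -9 - 16t for integer t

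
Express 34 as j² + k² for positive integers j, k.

We need to find integers j, k > 0 such that j² + k² = 34.
Trying j = 3: k² = 34 - 3² = 34 - 9 = 25
k = 5
Check: 3² + 5² = 9 + 25 = 34 ✓

34 = 3² + 5²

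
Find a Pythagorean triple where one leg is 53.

We need the other leg and hypotenuse such that 53² + x² = c².
Take x = 1404, c = 1405: 53² + 1404² = 2809 + 1971216 = 1974025 = 1405² ✓
Triple: (53, 1404, 1405)

(53, 1404, 1405)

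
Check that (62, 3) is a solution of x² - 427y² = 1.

Compute x² = 62² = 3844
Compute 427y² = 427·3² = 427·9 = 3843
x² - 427y² = 3844 - 3843 = 1
Since this equals 1, (62, 3) is a solution.

Yes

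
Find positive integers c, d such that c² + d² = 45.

Search for c with 45 - c² a perfect square.
c = 3: 45 - 3² = 45 - 9 = 36 = 6² ✓
So c = 3, d = 6.

c = 3, d = 6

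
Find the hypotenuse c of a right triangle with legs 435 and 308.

c² = a² + b² = 435² + 308² = 189225 + 94864 = 284089
c = sqrt(284089) = 533

533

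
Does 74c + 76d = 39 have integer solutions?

Step 1: Compute gcd(74, 76).
gcd(74, 76) = 2

Step 2: Check divisibility.
Does 2 divide 39? 39 = 2 x 19 + 1, so no.

By the theorem on linear Diophantine equations, 74c + 76d = 39 has integer solutions if and only if gcd(74, 76) divides 39. Since 2 does not divide 39, no solutions exist.

No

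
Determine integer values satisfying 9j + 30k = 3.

Step 1: Check solvability.
gcd(9, 30) = 3
Since 3 divides 3, solutions exist.

Step 2: Apply extended Euclidean algorithm to find gcd.
We find integers such that 9*x0 + 30*y0 = 3

Step 3: Scale the particular solution.
Multiply by 3/3 = 1:
j = -3, k = 1

Step 4: Verify.
9*(-3) + 30*(1) = 3 = 3 ✓

j = -3, k = 1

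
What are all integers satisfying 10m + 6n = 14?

Step 1: Compute gcd(10, 6) = 2.
Since 2 divides 14, solutions exist.

Step 2: Find a particular solution using extended Euclidean algorithm.
We get m₀ = -7, n₀ = 14.
Check: 10*-7 + 6*14 = 14 = 14 ✓

Step 3: Write the general solution.
m = -7 + (6/2)t = -7 + 3t
n = 14 - (10/2)t = 14 - 5t
for any integer t.

m = -7 + 3t, n = 14 - 5t for integer t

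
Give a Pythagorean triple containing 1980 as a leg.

We need the other leg and hypotenuse such that 1980² + x² = c².
Take x = 2337, c = 3063: 1980² + 2337² = 3920400 + 5461569 = 9381969 = 3063² ✓
Triple: (2337, 1980, 3063)

(2337, 1980, 3063)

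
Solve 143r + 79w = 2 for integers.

Step 1: Check solvability.
gcd(143, 79) = 1
Since 1 divides 2, solutions exist.

Step 2: Apply extended Euclidean algorithm to find gcd.
We find integers such that 143*x0 + 79*y0 = 1

Step 3: Scale the particular solution.
Multiply by 2/1 = 2:
r = 42, w = -76

Step 4: Verify.
143*(42) + 79*(-76) = 2 = 2 ✓

r = 42, w = -76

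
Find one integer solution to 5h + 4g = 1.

Step 1: Check solvability.
gcd(5, 4) = 1
Since 1 divides 1, solutions exist.

Step 2: Apply extended Euclidean algorithm to find gcd.
We find integers such that 5*x0 + 4*y0 = 1

Step 3: Scale the particular solution.
Multiply by 1/1 = 1:
h = 1, g = -1

Step 4: Verify.
5*(1) + 4*(-1) = 1 = 1 ✓

h = 1, g = -1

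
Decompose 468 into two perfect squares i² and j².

We need to find integers i, j > 0 such that i² + j² = 468.
Trying i = 12: j² = 468 - 12² = 468 - 144 = 324
j = 18
Check: 12² + 18² = 144 + 324 = 468 ✓

468 = 12² + 18²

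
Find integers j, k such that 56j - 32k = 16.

Step 1: Check solvability.
gcd(56, 32) = 8
Since 8 divides 16, solutions exist.

Step 2: Apply extended Euclidean algorithm to find gcd.
We find integers such that 56*x0 + 32*y0 = 8

Step 3: Scale the particular solution.
Multiply by 16/8 = 2:
j = -2, k = -4

Step 4: Verify.
56*(-2) - 32*(-4) = 16 = 16 ✓

j = -2, k = -4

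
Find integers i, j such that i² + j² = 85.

We need to find integers i, j > 0 such that i² + j² = 85.
Trying i = 2: j² = 85 - 2² = 85 - 4 = 81
j = 9
Check: 2² + 9² = 4 + 81 = 85 ✓

85 = 2² + 9²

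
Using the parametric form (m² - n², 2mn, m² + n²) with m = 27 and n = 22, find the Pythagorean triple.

a = m² - n² = 27² - 22² = 729 - 484 = 245
b = 2mn = 2·27·22 = 1188
c = m² + n² = 729 + 484 = 1213
Verify: 245² + 1188² = 60025 + 1411344 = 1471369 = 1213² ✓

(245, 1188, 1213)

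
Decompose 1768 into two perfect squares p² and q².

We need to find integers p, q > 0 such that p² + q² = 1768.
Trying p = 2: q² = 1768 - 2² = 1768 - 4 = 1764
q = 42
Check: 2² + 42² = 4 + 1764 = 1768 ✓

1768 = 2² + 42²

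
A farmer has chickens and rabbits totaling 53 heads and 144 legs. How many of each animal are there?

Let c = chickens, r = rabbits.
Heads: c + r = 53
Legs: 2c + 4r = 144
From the first equation, c = 53 - r. Substitute:
2(53 - r) + 4r = 144
106 + 2r = 144
r = (144 - 106)/2 = 19
c = 53 - 19 = 34

Chickens: 34, Rabbits: 19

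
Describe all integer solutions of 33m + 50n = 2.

Step 1: Compute gcd(33, 50) = 1.
Since 1 divides 2, solutions exist.

Step 2: Find a particular solution using extended Euclidean algorithm.
We get m₀ = -6, n₀ = 4.
Check: 33*-6 + 50*4 = 2 = 2 ✓

Step 3: Write the general solution.
m = -6 + (50/1)t = -6 + 50t
n = 4 - (33/1)t = 4 - 33t
for any integer t.

m = -6 + 50t, n = 4 - 33t for integer t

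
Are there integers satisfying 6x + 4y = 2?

Step 1: Compute gcd(6, 4).
gcd(6, 4) = 2

Step 2: Check divisibility.
Does 2 divide 2? 2 = 2 x 1, so yes.

By the theorem on linear Diophantine equations, 6x + 4y = 2 has integer solutions if and only if gcd(6, 4) divides 2. Since 2 | 2, solutions exist.

Yes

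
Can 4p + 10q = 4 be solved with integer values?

Step 1: Compute gcd(4, 10).
gcd(4, 10) = 2

Step 2: Check divisibility.
Does 2 divide 4? 4 = 2 x 2, so yes.

By the theorem on linear Diophantine equations, 4p + 10q = 4 has integer solutions if and only if gcd(4, 10) divides 4. Since 2 | 4, solutions exist.

Yes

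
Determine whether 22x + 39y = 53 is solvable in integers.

Step 1: Compute gcd(22, 39).
gcd(22, 39) = 1

Step 2: Check divisibility.
Does 1 divide 53? 53 = 1 x 53, so yes.

By the theorem on linear Diophantine equations, 22x + 39y = 53 has integer solutions if and only if gcd(22, 39) divides 53. Since 1 | 53, solutions exist.

Yes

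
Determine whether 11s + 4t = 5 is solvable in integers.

Step 1: Compute gcd(11, 4).
gcd(11, 4) = 1

Step 2: Check divisibility.
Does 1 divide 5? 5 = 1 x 5, so yes.

By the theorem on linear Diophantine equations, 11s + 4t = 5 has integer solutions if and only if gcd(11, 4) divides 5. Since 1 | 5, solutions exist.

Yes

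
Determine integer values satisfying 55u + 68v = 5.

Step 1: Check solvability.
gcd(55, 68) = 1
Since 1 divides 5, solutions exist.

Step 2: Apply extended Euclidean algorithm to find gcd.
We find integers such that 55*x0 + 68*y0 = 1

Step 3: Scale the particular solution.
Multiply by 5/1 = 5:
u = -105, v = 85

Step 4: Verify.
55*(-105) + 68*(85) = 5 = 5 ✓

u = -105, v = 85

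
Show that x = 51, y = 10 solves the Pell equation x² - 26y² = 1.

Compute x² = 51² = 2601
Compute 26y² = 26·10² = 26·100 = 2600
x² - 26y² = 2601 - 2600 = 1
Since this equals 1, (51, 10) is a solution.

Yes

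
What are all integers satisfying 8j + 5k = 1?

Step 1: Compute gcd(8, 5) = 1.
Since 1 divides 1, solutions exist.

Step 2: Find a particular solution using extended Euclidean algorithm.
We get j₀ = 2, k₀ = -3.
Check: 8*2 + 5*-3 = 1 = 1 ✓

Step 3: Write the general solution.
j = 2 + (5/1)t = 2 + 5t
k = -3 - (8/1)t = -3 - 8t
for any integer t.

j = 2 + 5t, k = -3 - 8t for integer t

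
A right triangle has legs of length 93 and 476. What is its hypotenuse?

c² = a² + b² = 93² + 476² = 8649 + 226576 = 235225
c = 485

485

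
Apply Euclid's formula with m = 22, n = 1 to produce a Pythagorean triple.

a = m² - n² = 22² - 1² = 484 - 1 = 483
b = 2mn = 2·22·1 = 44
c = m² + n² = 484 + 1 = 485
Verify: 483² + 44² = 233289 + 1936 = 235225 = 485² ✓

(483, 44, 485)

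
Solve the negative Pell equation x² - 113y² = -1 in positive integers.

We need x² = 113y² - 1. Try successive y:
y = 1: x² = 113·1² - 1 = 112, not a perfect square
y = 2: x² = 113·2² - 1 = 451, not a perfect square
y = 3: x² = 113·3² - 1 = 1016, not a perfect square
...
y = 73: x² = 113·73² - 1 = 602176 = 776² ✓
Check: 776² - 113·73² = 602176 - 602177 = -1 ✓

x = 776, y = 73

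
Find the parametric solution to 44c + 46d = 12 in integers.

Step 1: Compute gcd(44, 46) = 2.
Since 2 divides 12, solutions exist.

Step 2: Find a particular solution using extended Euclidean algorithm.
We get c₀ = -6, d₀ = 6.
Check: 44*-6 + 46*6 = 12 = 12 ✓

Step 3: Write the general solution.
c = -6 + (46/2)t = -6 + 23t
d = 6 - (44/2)t = 6 - 22t
for any integer t.

c = -6 + 23t, d = 6 - 22t for integer t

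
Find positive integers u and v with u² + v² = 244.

We need to find integers u, v > 0 such that u² + v² = 244.
Trying u = 10: v² = 244 - 10² = 244 - 100 = 144
v = 12
Check: 10² + 12² = 100 + 144 = 244 ✓

244 = 10² + 12²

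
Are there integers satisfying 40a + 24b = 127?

Step 1: Compute gcd(40, 24).
gcd(40, 24) = 8

Step 2: Check divisibility.
Does 8 divide 127? 127 = 8 x 15 + 7, so no.

By the theorem on linear Diophantine equations, 40a + 24b = 127 has integer solutions if and only if gcd(40, 24) divides 127. Since 8 does not divide 127, no solutions exist.

No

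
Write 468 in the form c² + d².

We need to find integers c, d > 0 such that c² + d² = 468.
Trying c = 12: d² = 468 - 12² = 468 - 144 = 324
d = 18
Check: 12² + 18² = 144 + 324 = 468 ✓

468 = 12² + 18²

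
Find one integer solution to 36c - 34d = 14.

Step 1: Check solvability.
gcd(36, 34) = 2
Since 2 divides 14, solutions exist.

Step 2: Apply extended Euclidean algorithm to find gcd.
We find integers such that 36*x0 + 34*y0 = 2

Step 3: Scale the particular solution.
Multiply by 14/2 = 7:
c = 7, d = 7

Step 4: Verify.
36*(7) - 34*(7) = 14 = 14 ✓

c = 7, d = 7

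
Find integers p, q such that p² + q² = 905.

We need to find integers p, q > 0 such that p² + q² = 905.
Trying p = 8: q² = 905 - 8² = 905 - 64 = 841
q = 29
Check: 8² + 29² = 64 + 841 = 905 ✓

905 = 8² + 29²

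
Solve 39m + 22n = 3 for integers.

Step 1: Check solvability.
gcd(39, 22) = 1
Since 1 divides 3, solutions exist.

Step 2: Apply extended Euclidean algorithm to find gcd.
We find integers such that 39*x0 + 22*y0 = 1

Step 3: Scale the particular solution.
Multiply by 3/1 = 3:
m = -27, n = 48

Step 4: Verify.
39*(-27) + 22*(48) = 3 = 3 ✓

m = -27, n = 48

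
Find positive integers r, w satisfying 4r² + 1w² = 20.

Try small values of r and check whether (20 - 4r²)/1 is a perfect square.
r = 1: 4·1² = 4, so 1w² = 20 - 4 = 16, giving w² = 16, w = 4.
Check: 4·1² + 1·4² = 4 + 16 = 20 ✓

r = 1, w = 4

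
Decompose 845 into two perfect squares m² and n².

We need to find integers m, n > 0 such that m² + n² = 845.
Trying m = 2: n² = 845 - 2² = 845 - 4 = 841
n = 29
Check: 2² + 29² = 4 + 841 = 845 ✓

845 = 2² + 29²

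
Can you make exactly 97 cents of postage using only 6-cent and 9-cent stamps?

We need non-negative x, y with 6x + 9y = 97.
gcd(6, 9) = 3, and 3 does not divide 97.
No integer solutions exist, so certainly no non-negative ones.

No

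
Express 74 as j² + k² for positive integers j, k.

We need to find integers j, k > 0 such that j² + k² = 74.
Trying j = 5: k² = 74 - 5² = 74 - 25 = 49
k = 7
Check: 5² + 7² = 25 + 49 = 74 ✓

74 = 5² + 7²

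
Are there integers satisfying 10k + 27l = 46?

Step 1: Compute gcd(10, 27).
gcd(10, 27) = 1

Step 2: Check divisibility.
Does 1 divide 46? 46 = 1 x 46, so yes.

By the theorem on linear Diophantine equations, 10k + 27l = 46 has integer solutions if and only if gcd(10, 27) divides 46. Since 1 | 46, solutions exist.

Yes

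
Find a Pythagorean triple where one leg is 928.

We need the other leg and hypotenuse such that 928² + x² = c².
Take x = 1554, c = 1810: 928² + 1554² = 861184 + 2414916 = 3276100 = 1810² ✓
Triple: (1554, 928, 1810)

(1554, 928, 1810)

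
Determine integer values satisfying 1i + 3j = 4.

Step 1: Check solvability.
gcd(1, 3) = 1
Since 1 divides 4, solutions exist.

Step 2: Apply extended Euclidean algorithm to find gcd.
We find integers such that 1*x0 + 3*y0 = 1

Step 3: Scale the particular solution.
Multiply by 4/1 = 4:
i = 4, j = 0

Step 4: Verify.
1*(4) + 3*(0) = 4 = 4 ✓

i = 4, j = 0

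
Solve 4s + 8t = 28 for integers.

Step 1: Check solvability.
gcd(4, 8) = 4
Since 4 divides 28, solutions exist.

Step 2: Apply extended Euclidean algorithm to find gcd.
We find integers such that 4*x0 + 8*y0 = 4

Step 3: Scale the particular solution.
Multiply by 28/4 = 7:
s = 7, t = 0

Step 4: Verify.
4*(7) + 8*(0) = 28 = 28 ✓

s = 7, t = 0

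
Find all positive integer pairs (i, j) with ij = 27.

The positive divisors of 27 are: 1, 3, 9, 27.
Each divisor d gives the pair (d, 27/d):
(1, 27), (3, 9), (9, 3), (27, 1)

(1, 27), (3, 9), (9, 3), (27, 1)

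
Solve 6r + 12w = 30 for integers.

Step 1: Check solvability.
gcd(6, 12) = 6
Since 6 divides 30, solutions exist.

Step 2: Apply extended Euclidean algorithm to find gcd.
We find integers such that 6*x0 + 12*y0 = 6

Step 3: Scale the particular solution.
Multiply by 30/6 = 5:
r = 5, w = 0

Step 4: Verify.
6*(5) + 12*(0) = 30 = 30 ✓

r = 5, w = 0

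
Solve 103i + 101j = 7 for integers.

Step 1: Check solvability.
gcd(103, 101) = 1
Since 1 divides 7, solutions exist.

Step 2: Apply extended Euclidean algorithm to find gcd.
We find integers such that 103*x0 + 101*y0 = 1

Step 3: Scale the particular solution.
Multiply by 7/1 = 7:
i = -350, j = 357

Step 4: Verify.
103*(-350) + 101*(357) = 7 = 7 ✓

i = -350, j = 357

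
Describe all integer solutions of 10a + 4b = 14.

Step 1: Compute gcd(10, 4) = 2.
Since 2 divides 14, solutions exist.

Step 2: Find a particular solution using extended Euclidean algorithm.
We get a₀ = 7, b₀ = -14.
Check: 10*7 + 4*-14 = 14 = 14 ✓

Step 3: Write the general solution.
a = 7 + (4/2)t = 7 + 2t
b = -14 - (10/2)t = -14 - 5t
for any integer t.

a = 7 + 2t, b = -14 - 5t for integer t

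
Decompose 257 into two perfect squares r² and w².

We need to find integers r, w > 0 such that r² + w² = 257.
Trying r = 1: w² = 257 - 1² = 257 - 1 = 256
w = 16
Check: 1² + 16² = 1 + 256 = 257 ✓

257 = 1² + 16²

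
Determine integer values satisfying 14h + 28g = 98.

Step 1: Check solvability.
gcd(14, 28) = 14
Since 14 divides 98, solutions exist.

Step 2: Apply extended Euclidean algorithm to find gcd.
We find integers such that 14*x0 + 28*y0 = 14

Step 3: Scale the particular solution.
Multiply by 98/14 = 7:
h = 7, g = 0

Step 4: Verify.
14*(7) + 28*(0) = 98 = 98 ✓

h = 7, g = 0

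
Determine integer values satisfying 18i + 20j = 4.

Step 1: Check solvability.
gcd(18, 20) = 2
Since 2 divides 4, solutions exist.

Step 2: Apply extended Euclidean algorithm to find gcd.
We find integers such that 18*x0 + 20*y0 = 2

Step 3: Scale the particular solution.
Multiply by 4/2 = 2:
i = -2, j = 2

Step 4: Verify.
18*(-2) + 20*(2) = 4 = 4 ✓

i = -2, j = 2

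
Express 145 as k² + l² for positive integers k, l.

We need to find integers k, l > 0 such that k² + l² = 145.
Trying k = 1: l² = 145 - 1² = 145 - 1 = 144
l = 12
Check: 1² + 12² = 1 + 144 = 145 ✓

145 = 1² + 12²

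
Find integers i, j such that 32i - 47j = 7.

Step 1: Check solvability.
gcd(32, 47) = 1
Since 1 divides 7, solutions exist.

Step 2: Apply extended Euclidean algorithm to find gcd.
We find integers such that 32*x0 + 47*y0 = 1

Step 3: Scale the particular solution.
Multiply by 7/1 = 7:
i = -154, j = -105

Step 4: Verify.
32*(-154) - 47*(-105) = 7 = 7 ✓

i = -154, j = -105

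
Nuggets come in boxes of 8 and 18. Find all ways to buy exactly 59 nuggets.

We need non-negative integers (x, y) with 8x + 18y = 59.
For each x in 0..7, check if 59 - 8x is a non-negative multiple of 18.
No x yields an integer y ≥ 0.

No solution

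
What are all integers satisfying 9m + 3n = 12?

Step 1: Compute gcd(9, 3) = 3.
Since 3 divides 12, solutions exist.

Step 2: Find a particular solution using extended Euclidean algorithm.
We get m₀ = 0, n₀ = 4.
Check: 9*0 + 3*4 = 12 = 12 ✓

Step 3: Write the general solution.
m = 0 + (3/3)t = 0 + 1t
n = 4 - (9/3)t = 4 - 3t
for any integer t.

m = 0 + 1t, n = 4 - 3t for integer t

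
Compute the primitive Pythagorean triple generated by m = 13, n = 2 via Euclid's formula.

a = m² - n² = 13² - 2² = 169 - 4 = 165
b = 2mn = 2·13·2 = 52
c = m² + n² = 169 + 4 = 173
Verify: 165² + 52² = 27225 + 2704 = 29929 = 173² ✓

(165, 52, 173)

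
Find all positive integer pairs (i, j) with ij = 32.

The positive divisors of 32 are: 1, 2, 4, 8, 16, 32.
Each divisor d gives the pair (d, 32/d):
(1, 32), (2, 16), (4, 8), (8, 4), (16, 2), (32, 1)

(1, 32), (2, 16), (4, 8), (8, 4), (16, 2), (32, 1)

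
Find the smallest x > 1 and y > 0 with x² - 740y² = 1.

We seek the smallest positive integers (x, y) with x² - 740y² = 1, i.e., x² = 740y² + 1.
Try successive y values:
y = 1: x² = 740·1² + 1 = 741, not a perfect square
y = 2: x² = 740·2² + 1 = 2961, not a perfect square
y = 3: x² = 740·3² + 1 = 6661, not a perfect square
... continuing the search (or via continued fractions) ...
y = 340: x² = 740·340² + 1 = 85544001, x = 9249 ✓

Verify: 9249² - 740·340² = 85544001 - 85544000 = 1 ✓

x = 9249, y = 340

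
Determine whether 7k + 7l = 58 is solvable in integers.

Step 1: Compute gcd(7, 7).
gcd(7, 7) = 7

Step 2: Check divisibility.
Does 7 divide 58? 58 = 7 x 8 + 2, so no.

By the theorem on linear Diophantine equations, 7k + 7l = 58 has integer solutions if and only if gcd(7, 7) divides 58. Since 7 does not divide 58, no solutions exist.

No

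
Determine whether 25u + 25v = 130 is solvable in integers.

Step 1: Compute gcd(25, 25).
gcd(25, 25) = 25

Step 2: Check divisibility.
Does 25 divide 130? 130 = 25 x 5 + 5, so no.

By the theorem on linear Diophantine equations, 25u + 25v = 130 has integer solutions if and only if gcd(25, 25) divides 130. Since 25 does not divide 130, no solutions exist.

No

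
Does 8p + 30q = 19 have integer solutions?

Step 1: Compute gcd(8, 30).
gcd(8, 30) = 2

Step 2: Check divisibility.
Does 2 divide 19? 19 = 2 x 9 + 1, so no.

By the theorem on linear Diophantine equations, 8p + 30q = 19 has integer solutions if and only if gcd(8, 30) divides 19. Since 2 does not divide 19, no solutions exist.

No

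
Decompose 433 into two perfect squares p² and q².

We need to find integers p, q > 0 such that p² + q² = 433.
Trying p = 12: q² = 433 - 12² = 433 - 144 = 289
q = 17
Check: 12² + 17² = 144 + 289 = 433 ✓

433 = 12² + 17²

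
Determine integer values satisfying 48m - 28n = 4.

Step 1: Check solvability.
gcd(48, 28) = 4
Since 4 divides 4, solutions exist.

Step 2: Apply extended Euclidean algorithm to find gcd.
We find integers such that 48*x0 + 28*y0 = 4

Step 3: Scale the particular solution.
Multiply by 4/4 = 1:
m = 3, n = 5

Step 4: Verify.
48*(3) - 28*(5) = 4 = 4 ✓

m = 3, n = 5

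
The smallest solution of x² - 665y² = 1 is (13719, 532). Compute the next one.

Solutions to x² - Dy² = 1 are generated by powers of (x₀ + y₀√D).
The next solution satisfies x₁ + y₁√665 = (x₀ + y₀√665)², giving:
x₁ = x₀² + 665y₀² = 13719² + 665·532² = 188210961 + 188210960 = 376421921
y₁ = 2x₀y₀ = 2·13719·532 = 14597016

Verify: 376421921² - 665·14597016² = 141693462609330241 - 141693462609330240 = 1 ✓

x = 376421921, y = 14597016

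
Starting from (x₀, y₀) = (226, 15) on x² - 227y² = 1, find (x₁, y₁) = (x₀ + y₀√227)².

Solutions to x² - Dy² = 1 are generated by powers of (x₀ + y₀√D).
The next solution satisfies x₁ + y₁√227 = (x₀ + y₀√227)², giving:
x₁ = x₀² + 227y₀² = 226² + 227·15² = 51076 + 51075 = 102151
y₁ = 2x₀y₀ = 2·226·15 = 6780

Verify: 102151² - 227·6780² = 10434826801 - 10434826800 = 1 ✓

x = 102151, y = 6780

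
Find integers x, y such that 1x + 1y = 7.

Step 1: Check solvability.
gcd(1, 1) = 1
Since 1 divides 7, solutions exist.

Step 2: Apply extended Euclidean algorithm to find gcd.
We find integers such that 1*x0 + 1*y0 = 1

Step 3: Scale the particular solution.
Multiply by 7/1 = 7:
x = 0, y = 7

Step 4: Verify.
1*(0) + 1*(7) = 7 = 7 ✓

x = 0, y = 7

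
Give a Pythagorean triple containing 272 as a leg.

We need the other leg and hypotenuse such that 272² + x² = c².
Take x = 225, c = 353: 272² + 225² = 73984 + 50625 = 124609 = 353² ✓
Triple: (225, 272, 353)

(225, 272, 353)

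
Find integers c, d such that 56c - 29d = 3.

Step 1: Check solvability.
gcd(56, 29) = 1
Since 1 divides 3, solutions exist.

Step 2: Apply extended Euclidean algorithm to find gcd.
We find integers such that 56*x0 + 29*y0 = 1

Step 3: Scale the particular solution.
Multiply by 3/1 = 3:
c = 42, d = 81

Step 4: Verify.
56*(42) - 29*(81) = 3 = 3 ✓

c = 42, d = 81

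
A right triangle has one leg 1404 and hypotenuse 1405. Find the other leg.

a² = c² - b² = 1974025 - 1971216 = 2809
a = 53

53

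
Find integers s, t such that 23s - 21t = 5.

Step 1: Check solvability.
gcd(23, 21) = 1
Since 1 divides 5, solutions exist.

Step 2: Apply extended Euclidean algorithm to find gcd.
We find integers such that 23*x0 + 21*y0 = 1

Step 3: Scale the particular solution.
Multiply by 5/1 = 5:
s = -50, t = -55

Step 4: Verify.
23*(-50) - 21*(-55) = 5 = 5 ✓

s = -50, t = -55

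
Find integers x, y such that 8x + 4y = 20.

Step 1: Check solvability.
gcd(8, 4) = 4
Since 4 divides 20, solutions exist.

Step 2: Apply extended Euclidean algorithm to find gcd.
We find integers such that 8*x0 + 4*y0 = 4

Step 3: Scale the particular solution.
Multiply by 20/4 = 5:
x = 0, y = 5

Step 4: Verify.
8*(0) + 4*(5) = 20 = 20 ✓

x = 0, y = 5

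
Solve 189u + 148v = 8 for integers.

Step 1: Check solvability.
gcd(189, 148) = 1
Since 1 divides 8, solutions exist.

Step 2: Apply extended Euclidean algorithm to find gcd.
We find integers such that 189*x0 + 148*y0 = 1

Step 3: Scale the particular solution.
Multiply by 8/1 = 8:
u = 520, v = -664

Step 4: Verify.
189*(520) + 148*(-664) = 8 = 8 ✓

u = 520, v = -664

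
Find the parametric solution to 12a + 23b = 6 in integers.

Step 1: Compute gcd(12, 23) = 1.
Since 1 divides 6, solutions exist.

Step 2: Find a particular solution using extended Euclidean algorithm.
We get a₀ = 12, b₀ = -6.
Check: 12*12 + 23*-6 = 6 = 6 ✓

Step 3: Write the general solution.
a = 12 + (23/1)t = 12 + 23t
b = -6 - (12/1)t = -6 - 12t
for any integer t.

a = 12 + 23t, b = -6 - 12t for integer t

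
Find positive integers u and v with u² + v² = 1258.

We need to find integers u, v > 0 such that u² + v² = 1258.
Trying u = 13: v² = 1258 - 13² = 1258 - 169 = 1089
v = 33
Check: 13² + 33² = 169 + 1089 = 1258 ✓

1258 = 13² + 33²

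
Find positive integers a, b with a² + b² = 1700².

We need a² + b² = 1700² = 2890000.
Trying: 348² + 1664² = 121104 + 2768896 = 2890000 ✓

(348, 1664, 1700)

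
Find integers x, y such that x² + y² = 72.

We need to find integers x, y > 0 such that x² + y² = 72.
Trying x = 6: y² = 72 - 6² = 72 - 36 = 36
y = 6
Check: 6² + 6² = 36 + 36 = 72 ✓

72 = 6² + 6²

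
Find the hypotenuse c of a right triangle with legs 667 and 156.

c² = a² + b² = 667² + 156² = 444889 + 24336 = 469225
c = sqrt(469225) = 685

685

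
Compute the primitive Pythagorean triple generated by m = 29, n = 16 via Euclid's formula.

a = m² - n² = 841 - 256 = 585
b = 2mn = 2·29·16 = 928
c = m² + n² = 841 + 256 = 1097
Verify: 585² + 928² = 342225 + 861184 = 1203409 = 1097² ✓

(585, 928, 1097)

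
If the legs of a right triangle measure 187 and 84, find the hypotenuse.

c² = a² + b² = 187² + 84² = 34969 + 7056 = 42025
c = 205

205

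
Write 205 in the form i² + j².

We need to find integers i, j > 0 such that i² + j² = 205.
Trying i = 3: j² = 205 - 3² = 205 - 9 = 196
j = 14
Check: 3² + 14² = 9 + 196 = 205 ✓

205 = 3² + 14²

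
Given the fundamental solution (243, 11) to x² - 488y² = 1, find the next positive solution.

Solutions to x² - Dy² = 1 are generated by powers of (x₀ + y₀√D).
The next solution satisfies x₁ + y₁√488 = (x₀ + y₀√488)², giving:
x₁ = x₀² + 488y₀² = 243² + 488·11² = 59049 + 59048 = 118097
y₁ = 2x₀y₀ = 2·243·11 = 5346

Verify: 118097² - 488·5346² = 13946901409 - 13946901408 = 1 ✓

x = 118097, y = 5346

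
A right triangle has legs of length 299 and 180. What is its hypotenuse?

c² = a² + b² = 299² + 180² = 89401 + 32400 = 121801
c = 349

349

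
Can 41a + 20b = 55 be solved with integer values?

Step 1: Compute gcd(41, 20).
gcd(41, 20) = 1

Step 2: Check divisibility.
Does 1 divide 55? 55 = 1 x 55, so yes.

By the theorem on linear Diophantine equations, 41a + 20b = 55 has integer solutions if and only if gcd(41, 20) divides 55. Since 1 | 55, solutions exist.

Yes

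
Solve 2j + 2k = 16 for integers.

Step 1: Check solvability.
gcd(2, 2) = 2
Since 2 divides 16, solutions exist.

Step 2: Apply extended Euclidean algorithm to find gcd.
We find integers such that 2*x0 + 2*y0 = 2

Step 3: Scale the particular solution.
Multiply by 16/2 = 8:
j = 0, k = 8

Step 4: Verify.
2*(0) + 2*(8) = 16 = 16 ✓

j = 0, k = 8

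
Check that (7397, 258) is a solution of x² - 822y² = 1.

Compute x² = 7397² = 54715609
Compute 822y² = 822·258² = 822·66564 = 54715608
x² - 822y² = 54715609 - 54715608 = 1
Since this equals 1, (7397, 258) is a solution.

Yes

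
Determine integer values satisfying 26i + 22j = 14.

Step 1: Check solvability.
gcd(26, 22) = 2
Since 2 divides 14, solutions exist.

Step 2: Apply extended Euclidean algorithm to find gcd.
We find integers such that 26*x0 + 22*y0 = 2

Step 3: Scale the particular solution.
Multiply by 14/2 = 7:
i = -35, j = 42

Step 4: Verify.
26*(-35) + 22*(42) = 14 = 14 ✓

i = -35, j = 42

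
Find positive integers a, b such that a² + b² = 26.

Search for a with 26 - a² a perfect square.
a = 1: 26 - 1² = 26 - 1 = 25 = 5² ✓
So a = 1, b = 5.

a = 1, b = 5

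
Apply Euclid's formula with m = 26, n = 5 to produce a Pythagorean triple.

a = m² - n² = 26² - 5² = 676 - 25 = 651
b = 2mn = 2·26·5 = 260
c = m² + n² = 676 + 25 = 701
Verify: 651² + 260² = 423801 + 67600 = 491401 = 701² ✓

(651, 260, 701)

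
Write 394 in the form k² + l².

We need to find integers k, l > 0 such that k² + l² = 394.
Trying k = 13: l² = 394 - 13² = 394 - 169 = 225
l = 15
Check: 13² + 15² = 169 + 225 = 394 ✓

394 = 13² + 15²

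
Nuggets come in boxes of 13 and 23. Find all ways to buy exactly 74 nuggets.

We need non-negative integers (x, y) with 13x + 23y = 74.
For each x in 0..5, check if 74 - 13x is a non-negative multiple of 23.
No x yields an integer y ≥ 0.

No solution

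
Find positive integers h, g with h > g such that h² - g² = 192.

Factor: h² - g² = (h+g)(h-g) = 192.
We need two factors of 192 with the same parity.
Use h+g = 96 and h-g = 2 (product 96·2 = 192).
Adding: 2h = 98, so h = 49.
Subtracting: 2g = 94, so g = 47.
Check: 49² - 47² = 2401 - 2209 = 192 ✓

h = 49, g = 47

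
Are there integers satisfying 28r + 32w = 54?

Step 1: Compute gcd(28, 32).
gcd(28, 32) = 4

Step 2: Check divisibility.
Does 4 divide 54? 54 = 4 x 13 + 2, so no.

By the theorem on linear Diophantine equations, 28r + 32w = 54 has integer solutions if and only if gcd(28, 32) divides 54. Since 4 does not divide 54, no solutions exist.

No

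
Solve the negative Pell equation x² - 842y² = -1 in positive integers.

We need x² = 842y² - 1. Try successive y:
y = 1: x² = 842·1² - 1 = 841 = 29² ✓
Check: 29² - 842·1² = 841 - 842 = -1 ✓

x = 29, y = 1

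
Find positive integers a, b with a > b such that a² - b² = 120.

Factor: a² - b² = (a+b)(a-b) = 120.
We need two factors of 120 with the same parity.
Use a+b = 60 and a-b = 2 (product 60·2 = 120).
Adding: 2a = 62, so a = 31.
Subtracting: 2b = 58, so b = 29.
Check: 31² - 29² = 961 - 841 = 120 ✓

a = 31, b = 29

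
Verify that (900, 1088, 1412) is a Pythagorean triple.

Compute a² + b² = 900² + 1088² = 810000 + 1183744 = 1993744
Compute c² = 1412² = 1993744
Since 1993744 = 1993744, confirmed.

Yes, it is a Pythagorean triple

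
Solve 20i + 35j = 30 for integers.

Step 1: Check solvability.
gcd(20, 35) = 5
Since 5 divides 30, solutions exist.

Step 2: Apply extended Euclidean algorithm to find gcd.
We find integers such that 20*x0 + 35*y0 = 5

Step 3: Scale the particular solution.
Multiply by 30/5 = 6:
i = 12, j = -6

Step 4: Verify.
20*(12) + 35*(-6) = 30 = 30 ✓

i = 12, j = -6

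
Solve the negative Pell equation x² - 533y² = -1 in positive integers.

We need x² = 533y² - 1. Try successive y:
y = 1: x² = 533·1² - 1 = 532, not a perfect square
y = 2: x² = 533·2² - 1 = 2131, not a perfect square
y = 3: x² = 533·3² - 1 = 4796, not a perfect square
...
y = 265: x² = 533·265² - 1 = 37429924 = 6118² ✓
Check: 6118² - 533·265² = 37429924 - 37429925 = -1 ✓

x = 6118, y = 265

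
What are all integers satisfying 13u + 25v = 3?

Step 1: Compute gcd(13, 25) = 1.
Since 1 divides 3, solutions exist.

Step 2: Find a particular solution using extended Euclidean algorithm.
We get u₀ = 6, v₀ = -3.
Check: 13*6 + 25*-3 = 3 = 3 ✓

Step 3: Write the general solution.
u = 6 + (25/1)t = 6 + 25t
v = -3 - (13/1)t = -3 - 13t
for any integer t.

u = 6 + 25t, v = -3 - 13t for integer t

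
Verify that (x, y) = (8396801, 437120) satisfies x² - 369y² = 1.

Compute x² = 8396801² = 70506267033601
Compute 369y² = 369·437120² = 369·191073894400 = 70506267033600
x² - 369y² = 70506267033601 - 70506267033600 = 1
Since this equals 1, (8396801, 437120) is a solution.

Yes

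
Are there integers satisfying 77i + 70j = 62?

Step 1: Compute gcd(77, 70).
gcd(77, 70) = 7

Step 2: Check divisibility.
Does 7 divide 62? 62 = 7 x 8 + 6, so no.

By the theorem on linear Diophantine equations, 77i + 70j = 62 has integer solutions if and only if gcd(77, 70) divides 62. Since 7 does not divide 62, no solutions exist.

No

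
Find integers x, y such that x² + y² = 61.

We need to find integers x, y > 0 such that x² + y² = 61.
Trying x = 5: y² = 61 - 5² = 61 - 25 = 36
y = 6
Check: 5² + 6² = 25 + 36 = 61 ✓

61 = 5² + 6²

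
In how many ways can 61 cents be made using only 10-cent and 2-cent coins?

We need non-negative integers (x, y) with 10x + 2y = 61.
For each x from 0 to 6, check if (61 - 10x) is a non-negative multiple of 2.
Solutions (x, y): none
Count: 0

0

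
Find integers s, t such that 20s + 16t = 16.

Step 1: Check solvability.
gcd(20, 16) = 4
Since 4 divides 16, solutions exist.

Step 2: Apply extended Euclidean algorithm to find gcd.
We find integers such that 20*x0 + 16*y0 = 4

Step 3: Scale the particular solution.
Multiply by 16/4 = 4:
s = 4, t = -4

Step 4: Verify.
20*(4) + 16*(-4) = 16 = 16 ✓

s = 4, t = -4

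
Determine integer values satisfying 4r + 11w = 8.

Step 1: Check solvability.
gcd(4, 11) = 1
Since 1 divides 8, solutions exist.

Step 2: Apply extended Euclidean algorithm to find gcd.
We find integers such that 4*x0 + 11*y0 = 1

Step 3: Scale the particular solution.
Multiply by 8/1 = 8:
r = 24, w = -8

Step 4: Verify.
4*(24) + 11*(-8) = 8 = 8 ✓

r = 24, w = -8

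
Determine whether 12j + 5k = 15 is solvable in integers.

Step 1: Compute gcd(12, 5).
gcd(12, 5) = 1

Step 2: Check divisibility.
Does 1 divide 15? 15 = 1 x 15, so yes.

By the theorem on linear Diophantine equations, 12j + 5k = 15 has integer solutions if and only if gcd(12, 5) divides 15. Since 1 | 15, solutions exist.

Yes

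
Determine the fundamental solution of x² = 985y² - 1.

We need x² = 985y² - 1. Try successive y:
y = 1: x² = 985·1² - 1 = 984, not a perfect square
y = 2: x² = 985·2² - 1 = 3939, not a perfect square
y = 3: x² = 985·3² - 1 = 8864, not a perfect square
...
y = 13: x² = 985·13² - 1 = 166464 = 408² ✓
Check: 408² - 985·13² = 166464 - 166465 = -1 ✓

x = 408, y = 13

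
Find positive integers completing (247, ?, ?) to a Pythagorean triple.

We need the other leg and hypotenuse such that 247² + x² = c².
Take x = 96, c = 265: 247² + 96² = 61009 + 9216 = 70225 = 265² ✓
Triple: (247, 96, 265)

(247, 96, 265)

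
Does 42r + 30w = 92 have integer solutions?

Step 1: Compute gcd(42, 30).
gcd(42, 30) = 6

Step 2: Check divisibility.
Does 6 divide 92? 92 = 6 x 15 + 2, so no.

By the theorem on linear Diophantine equations, 42r + 30w = 92 has integer solutions if and only if gcd(42, 30) divides 92. Since 6 does not divide 92, no solutions exist.

No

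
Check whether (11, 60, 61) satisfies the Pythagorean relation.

Compute a² + b²:
11² + 60² = 121 + 3600 = 3721
Compute c²:
61² = 3721
Since 3721 = 3721, it is a Pythagorean triple.

Yes, it is a Pythagorean triple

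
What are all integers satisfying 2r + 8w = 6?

Step 1: Compute gcd(2, 8) = 2.
Since 2 divides 6, solutions exist.

Step 2: Find a particular solution using extended Euclidean algorithm.
We get r₀ = 3, w₀ = 0.
Check: 2*3 + 8*0 = 6 = 6 ✓

Step 3: Write the general solution.
r = 3 + (8/2)t = 3 + 4t
w = 0 - (2/2)t = 0 - 1t
for any integer t.

r = 3 + 4t, w = 0 - 1t for integer t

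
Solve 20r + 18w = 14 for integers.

Step 1: Check solvability.
gcd(20, 18) = 2
Since 2 divides 14, solutions exist.

Step 2: Apply extended Euclidean algorithm to find gcd.
We find integers such that 20*x0 + 18*y0 = 2

Step 3: Scale the particular solution.
Multiply by 14/2 = 7:
r = 7, w = -7

Step 4: Verify.
20*(7) + 18*(-7) = 14 = 14 ✓

r = 7, w = -7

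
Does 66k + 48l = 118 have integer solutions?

Step 1: Compute gcd(66, 48).
gcd(66, 48) = 6

Step 2: Check divisibility.
Does 6 divide 118? 118 = 6 x 19 + 4, so no.

By the theorem on linear Diophantine equations, 66k + 48l = 118 has integer solutions if and only if gcd(66, 48) divides 118. Since 6 does not divide 118, no solutions exist.

No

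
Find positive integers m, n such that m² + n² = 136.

Search for m with 136 - m² a perfect square.
m = 6: 136 - 6² = 136 - 36 = 100 = 10² ✓
So m = 6, n = 10.

m = 6, n = 10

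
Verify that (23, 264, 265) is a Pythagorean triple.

Compute a² + b²:
23² + 264² = 529 + 69696 = 70225
Compute c²:
265² = 70225
Since 70225 = 70225, it is a Pythagorean triple.

Yes, it is a Pythagorean triple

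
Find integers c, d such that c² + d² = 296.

We need to find integers c, d > 0 such that c² + d² = 296.
Trying c = 10: d² = 296 - 10² = 296 - 100 = 196
d = 14
Check: 10² + 14² = 100 + 196 = 296 ✓

296 = 10² + 14²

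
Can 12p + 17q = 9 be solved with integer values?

Step 1: Compute gcd(12, 17).
gcd(12, 17) = 1

Step 2: Check divisibility.
Does 1 divide 9? 9 = 1 x 9, so yes.

By the theorem on linear Diophantine equations, 12p + 17q = 9 has integer solutions if and only if gcd(12, 17) divides 9. Since 1 | 9, solutions exist.

Yes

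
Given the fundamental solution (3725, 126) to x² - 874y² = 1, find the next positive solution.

Solutions to x² - Dy² = 1 are generated by powers of (x₀ + y₀√D).
The next solution satisfies x₁ + y₁√874 = (x₀ + y₀√874)², giving:
x₁ = x₀² + 874y₀² = 3725² + 874·126² = 13875625 + 13875624 = 27751249
y₁ = 2x₀y₀ = 2·3725·126 = 938700

Verify: 27751249² - 874·938700² = 770131821060001 - 770131821060000 = 1 ✓

x = 27751249, y = 938700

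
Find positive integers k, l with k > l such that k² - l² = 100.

Factor: k² - l² = (k+l)(k-l) = 100.
We need two factors of 100 with the same parity.
Use k+l = 50 and k-l = 2 (product 50·2 = 100).
Adding: 2k = 52, so k = 26.
Subtracting: 2l = 48, so l = 24.
Check: 26² - 24² = 676 - 576 = 100 ✓

k = 26, l = 24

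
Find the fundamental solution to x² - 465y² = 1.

We seek the smallest positive integers (x, y) with x² - 465y² = 1, i.e., x² = 465y² + 1.
Try successive y values:
y = 1: x² = 465·1² + 1 = 466, not a perfect square
y = 2: x² = 465·2² + 1 = 1861, not a perfect square
y = 3: x² = 465·3² + 1 = 4186, not a perfect square
... continuing the search (or via continued fractions) ...
y = 736: x² = 465·736² + 1 = 251888641, x = 15871 ✓

Verify: 15871² - 465·736² = 251888641 - 251888640 = 1 ✓

x = 15871, y = 736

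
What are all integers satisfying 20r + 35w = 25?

Step 1: Compute gcd(20, 35) = 5.
Since 5 divides 25, solutions exist.

Step 2: Find a particular solution using extended Euclidean algorithm.
We get r₀ = 10, w₀ = -5.
Check: 20*10 + 35*-5 = 25 = 25 ✓

Step 3: Write the general solution.
r = 10 + (35/5)t = 10 + 7t
w = -5 - (20/5)t = -5 - 4t
for any integer t.

r = 10 + 7t, w = -5 - 4t for integer t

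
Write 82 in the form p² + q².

We need to find integers p, q > 0 such that p² + q² = 82.
Trying p = 1: q² = 82 - 1² = 82 - 1 = 81
q = 9
Check: 1² + 9² = 1 + 81 = 82 ✓

82 = 1² + 9²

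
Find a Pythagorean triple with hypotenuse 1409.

We need a² + b² = 1409² = 1985281.
Trying: 159² + 1400² = 25281 + 1960000 = 1985281 ✓

(159, 1400, 1409)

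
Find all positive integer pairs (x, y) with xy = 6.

The positive divisors of 6 are: 1, 2, 3, 6.
Each divisor d gives the pair (d, 6/d):
(1, 6), (2, 3), (3, 2), (6, 1)

(1, 6), (2, 3), (3, 2), (6, 1)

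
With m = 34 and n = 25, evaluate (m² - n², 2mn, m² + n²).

a = m² - n² = 1156 - 625 = 531
b = 2mn = 2·34·25 = 1700
c = m² + n² = 1156 + 625 = 1781
Verify: 531² + 1700² = 281961 + 2890000 = 3171961 = 1781² ✓

(531, 1700, 1781)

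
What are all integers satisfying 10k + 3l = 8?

Step 1: Compute gcd(10, 3) = 1.
Since 1 divides 8, solutions exist.

Step 2: Find a particular solution using extended Euclidean algorithm.
We get k₀ = 8, l₀ = -24.
Check: 10*8 + 3*-24 = 8 = 8 ✓

Step 3: Write the general solution.
k = 8 + (3/1)t = 8 + 3t
l = -24 - (10/1)t = -24 - 10t
for any integer t.

k = 8 + 3t, l = -24 - 10t for integer t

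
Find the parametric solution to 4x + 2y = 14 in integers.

Step 1: Compute gcd(4, 2) = 2.
Since 2 divides 14, solutions exist.

Step 2: Find a particular solution using extended Euclidean algorithm.
We get x₀ = 0, y₀ = 7.
Check: 4*0 + 2*7 = 14 = 14 ✓

Step 3: Write the general solution.
x = 0 + (2/2)t = 0 + 1t
y = 7 - (4/2)t = 7 - 2t
for any integer t.

x = 0 + 1t, y = 7 - 2t for integer t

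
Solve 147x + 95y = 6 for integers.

Step 1: Check solvability.
gcd(147, 95) = 1
Since 1 divides 6, solutions exist.

Step 2: Apply extended Euclidean algorithm to find gcd.
We find integers such that 147*x0 + 95*y0 = 1

Step 3: Scale the particular solution.
Multiply by 6/1 = 6:
x = -252, y = 390

Step 4: Verify.
147*(-252) + 95*(390) = 6 = 6 ✓

x = -252, y = 390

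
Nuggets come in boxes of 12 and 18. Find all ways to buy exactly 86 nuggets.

We need non-negative integers (x, y) with 12x + 18y = 86.
For each x in 0..7, check if 86 - 12x is a non-negative multiple of 18.
No x yields an integer y ≥ 0.

No solution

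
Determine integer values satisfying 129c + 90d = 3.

Step 1: Check solvability.
gcd(129, 90) = 3
Since 3 divides 3, solutions exist.

Step 2: Apply extended Euclidean algorithm to find gcd.
We find integers such that 129*x0 + 90*y0 = 3

Step 3: Scale the particular solution.
Multiply by 3/3 = 1:
c = 7, d = -10

Step 4: Verify.
129*(7) + 90*(-10) = 3 = 3 ✓

c = 7, d = -10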